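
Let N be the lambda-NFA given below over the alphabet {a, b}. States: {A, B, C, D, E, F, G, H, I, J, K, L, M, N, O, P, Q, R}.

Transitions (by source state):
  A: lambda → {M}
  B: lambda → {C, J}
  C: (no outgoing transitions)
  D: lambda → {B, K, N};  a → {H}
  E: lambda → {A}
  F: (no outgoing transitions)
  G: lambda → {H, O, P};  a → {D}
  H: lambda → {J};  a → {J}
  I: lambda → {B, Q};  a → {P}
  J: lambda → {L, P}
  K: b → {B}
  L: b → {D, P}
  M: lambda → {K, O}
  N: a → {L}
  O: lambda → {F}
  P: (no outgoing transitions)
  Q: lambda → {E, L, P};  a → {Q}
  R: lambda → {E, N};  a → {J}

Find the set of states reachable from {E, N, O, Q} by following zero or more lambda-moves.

Start with {E, N, O, Q}.
From E via lambda: add A.
From O via lambda: add F.
From Q via lambda: add L, P.
From A via lambda: add M.
From M via lambda: add K.
No new states can be added; the closed set is {A, E, F, K, L, M, N, O, P, Q}.

{A, E, F, K, L, M, N, O, P, Q}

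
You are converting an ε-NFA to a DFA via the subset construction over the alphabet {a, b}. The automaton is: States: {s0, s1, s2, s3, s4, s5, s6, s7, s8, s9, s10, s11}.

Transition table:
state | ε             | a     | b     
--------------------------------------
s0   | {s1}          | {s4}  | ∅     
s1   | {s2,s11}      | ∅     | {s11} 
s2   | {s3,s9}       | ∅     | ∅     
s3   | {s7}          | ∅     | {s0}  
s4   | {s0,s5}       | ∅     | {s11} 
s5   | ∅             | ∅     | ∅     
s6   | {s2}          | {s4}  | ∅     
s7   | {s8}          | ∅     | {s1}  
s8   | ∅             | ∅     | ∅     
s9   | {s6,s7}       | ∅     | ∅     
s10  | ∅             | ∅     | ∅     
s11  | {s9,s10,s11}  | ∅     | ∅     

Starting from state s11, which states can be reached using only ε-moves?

{s2, s3, s6, s7, s8, s9, s10, s11}

Start with {s11}.
From s11 via ε: add s9, s10.
From s9 via ε: add s6, s7.
From s6 via ε: add s2.
From s7 via ε: add s8.
From s2 via ε: add s3.
No new states can be added; the closed set is {s2, s3, s6, s7, s8, s9, s10, s11}.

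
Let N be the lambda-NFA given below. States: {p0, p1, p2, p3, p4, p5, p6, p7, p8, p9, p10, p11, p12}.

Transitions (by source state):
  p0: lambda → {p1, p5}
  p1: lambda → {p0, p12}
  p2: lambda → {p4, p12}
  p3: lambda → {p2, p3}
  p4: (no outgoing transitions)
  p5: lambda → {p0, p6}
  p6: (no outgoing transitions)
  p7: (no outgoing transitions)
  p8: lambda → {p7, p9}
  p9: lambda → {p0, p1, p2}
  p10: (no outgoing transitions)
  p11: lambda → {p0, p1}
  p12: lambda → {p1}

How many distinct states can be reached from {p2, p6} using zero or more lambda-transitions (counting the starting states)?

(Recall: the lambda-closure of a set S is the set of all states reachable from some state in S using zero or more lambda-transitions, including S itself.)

Start with {p2, p6}.
From p2 via lambda: add p4, p12.
From p12 via lambda: add p1.
From p1 via lambda: add p0.
From p0 via lambda: add p5.
lambda-closure = {p0, p1, p2, p4, p5, p6, p12}, which has 7 states.

7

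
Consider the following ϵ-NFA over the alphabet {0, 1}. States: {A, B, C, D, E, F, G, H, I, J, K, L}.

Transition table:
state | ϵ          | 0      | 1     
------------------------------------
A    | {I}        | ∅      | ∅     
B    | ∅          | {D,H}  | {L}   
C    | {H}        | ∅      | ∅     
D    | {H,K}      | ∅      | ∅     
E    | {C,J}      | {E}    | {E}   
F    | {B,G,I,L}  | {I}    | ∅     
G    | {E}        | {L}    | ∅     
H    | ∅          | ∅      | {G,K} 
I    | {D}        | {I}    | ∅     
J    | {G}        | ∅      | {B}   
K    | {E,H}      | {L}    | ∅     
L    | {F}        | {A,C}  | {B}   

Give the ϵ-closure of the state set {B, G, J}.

{B, C, E, G, H, J}

Start with {B, G, J}.
From G via ϵ: add E.
From E via ϵ: add C.
From C via ϵ: add H.
No new states can be added; the closed set is {B, C, E, G, H, J}.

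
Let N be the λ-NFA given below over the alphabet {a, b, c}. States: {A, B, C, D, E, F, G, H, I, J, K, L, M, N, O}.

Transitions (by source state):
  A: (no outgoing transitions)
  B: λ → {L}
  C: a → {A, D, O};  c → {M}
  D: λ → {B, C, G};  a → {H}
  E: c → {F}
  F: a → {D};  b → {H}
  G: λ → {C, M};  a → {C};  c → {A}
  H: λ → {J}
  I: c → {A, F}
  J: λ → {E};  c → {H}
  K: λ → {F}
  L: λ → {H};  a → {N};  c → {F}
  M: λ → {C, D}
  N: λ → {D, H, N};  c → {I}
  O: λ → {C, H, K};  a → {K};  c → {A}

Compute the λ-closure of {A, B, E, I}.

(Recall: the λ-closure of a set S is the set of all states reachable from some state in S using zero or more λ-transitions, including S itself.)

Start with {A, B, E, I}.
From B via λ: add L.
From L via λ: add H.
From H via λ: add J.
No new states can be added; the closed set is {A, B, E, H, I, J, L}.

{A, B, E, H, I, J, L}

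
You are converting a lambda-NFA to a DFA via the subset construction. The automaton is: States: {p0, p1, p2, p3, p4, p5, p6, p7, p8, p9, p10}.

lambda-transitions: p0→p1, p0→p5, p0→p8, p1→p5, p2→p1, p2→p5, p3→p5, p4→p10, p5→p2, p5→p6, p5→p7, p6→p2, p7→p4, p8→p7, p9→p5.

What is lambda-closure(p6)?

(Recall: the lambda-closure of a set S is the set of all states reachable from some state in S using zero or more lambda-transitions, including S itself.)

{p1, p2, p4, p5, p6, p7, p10}

Start with {p6}.
From p6 via lambda: add p2.
From p2 via lambda: add p1, p5.
From p5 via lambda: add p7.
From p7 via lambda: add p4.
From p4 via lambda: add p10.
No new states can be added; the closed set is {p1, p2, p4, p5, p6, p7, p10}.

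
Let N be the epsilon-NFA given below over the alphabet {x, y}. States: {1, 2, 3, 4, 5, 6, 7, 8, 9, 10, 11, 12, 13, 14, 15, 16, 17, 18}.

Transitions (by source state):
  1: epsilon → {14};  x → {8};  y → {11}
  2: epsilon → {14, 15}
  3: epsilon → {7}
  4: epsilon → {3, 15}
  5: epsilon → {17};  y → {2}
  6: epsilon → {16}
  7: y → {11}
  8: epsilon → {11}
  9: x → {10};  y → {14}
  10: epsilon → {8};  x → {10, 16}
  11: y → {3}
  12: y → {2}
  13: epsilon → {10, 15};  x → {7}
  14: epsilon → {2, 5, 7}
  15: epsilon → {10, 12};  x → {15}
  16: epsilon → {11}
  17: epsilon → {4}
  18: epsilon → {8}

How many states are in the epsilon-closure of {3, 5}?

Start with {3, 5}.
From 3 via epsilon: add 7.
From 5 via epsilon: add 17.
From 17 via epsilon: add 4.
From 4 via epsilon: add 15.
From 15 via epsilon: add 10, 12.
From 10 via epsilon: add 8.
From 8 via epsilon: add 11.
epsilon-closure = {3, 4, 5, 7, 8, 10, 11, 12, 15, 17}, which has 10 states.

10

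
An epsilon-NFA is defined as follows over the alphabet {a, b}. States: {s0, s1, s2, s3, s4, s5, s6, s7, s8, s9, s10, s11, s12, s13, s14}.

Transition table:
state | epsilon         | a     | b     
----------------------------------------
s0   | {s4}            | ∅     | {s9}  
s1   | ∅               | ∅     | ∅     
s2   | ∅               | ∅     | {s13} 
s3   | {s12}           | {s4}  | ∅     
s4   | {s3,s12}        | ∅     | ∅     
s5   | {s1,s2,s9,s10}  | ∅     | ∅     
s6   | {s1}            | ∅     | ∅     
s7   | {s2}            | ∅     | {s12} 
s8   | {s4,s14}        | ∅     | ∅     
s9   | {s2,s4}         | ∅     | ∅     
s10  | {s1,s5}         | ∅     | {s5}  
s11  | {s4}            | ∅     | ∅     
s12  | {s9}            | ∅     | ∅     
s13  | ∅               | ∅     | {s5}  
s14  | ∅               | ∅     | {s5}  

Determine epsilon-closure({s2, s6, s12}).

{s1, s2, s3, s4, s6, s9, s12}

Start with {s2, s6, s12}.
From s6 via epsilon: add s1.
From s12 via epsilon: add s9.
From s9 via epsilon: add s4.
From s4 via epsilon: add s3.
No new states can be added; the closed set is {s1, s2, s3, s4, s6, s9, s12}.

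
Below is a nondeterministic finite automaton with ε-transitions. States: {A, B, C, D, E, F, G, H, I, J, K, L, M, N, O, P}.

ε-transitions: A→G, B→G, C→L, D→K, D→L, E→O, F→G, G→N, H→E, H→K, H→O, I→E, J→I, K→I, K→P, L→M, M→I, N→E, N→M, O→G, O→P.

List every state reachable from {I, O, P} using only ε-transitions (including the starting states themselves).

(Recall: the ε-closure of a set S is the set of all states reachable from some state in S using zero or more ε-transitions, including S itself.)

{E, G, I, M, N, O, P}

Start with {I, O, P}.
From I via ε: add E.
From O via ε: add G.
From G via ε: add N.
From N via ε: add M.
No new states can be added; the closed set is {E, G, I, M, N, O, P}.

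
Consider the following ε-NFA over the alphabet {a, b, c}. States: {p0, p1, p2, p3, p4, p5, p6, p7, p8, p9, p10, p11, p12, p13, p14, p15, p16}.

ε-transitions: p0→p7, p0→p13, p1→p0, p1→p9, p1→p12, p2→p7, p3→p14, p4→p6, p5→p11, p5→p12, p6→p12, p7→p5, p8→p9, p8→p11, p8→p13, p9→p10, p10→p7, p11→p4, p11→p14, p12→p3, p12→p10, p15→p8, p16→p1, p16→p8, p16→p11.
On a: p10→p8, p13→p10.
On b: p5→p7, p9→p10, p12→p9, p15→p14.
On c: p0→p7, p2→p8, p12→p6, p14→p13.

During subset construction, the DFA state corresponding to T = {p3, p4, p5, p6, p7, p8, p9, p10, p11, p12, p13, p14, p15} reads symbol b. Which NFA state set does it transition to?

{p3, p4, p5, p6, p7, p9, p10, p11, p12, p14}

p5 on b → {p7}.
p9 on b → {p10}.
p12 on b → {p9}.
p15 on b → {p14}.
No b-transition from p3, p4, p6, p7, p8, p10, p11, p13, p14.
Union after reading b: {p7, p9, p10, p14}.
Now take the ε-closure:
From p7 via ε: add p5.
From p5 via ε: add p11, p12.
From p11 via ε: add p4.
From p12 via ε: add p3.
From p4 via ε: add p6.
No new states can be added; the closed set is {p3, p4, p5, p6, p7, p9, p10, p11, p12, p14}.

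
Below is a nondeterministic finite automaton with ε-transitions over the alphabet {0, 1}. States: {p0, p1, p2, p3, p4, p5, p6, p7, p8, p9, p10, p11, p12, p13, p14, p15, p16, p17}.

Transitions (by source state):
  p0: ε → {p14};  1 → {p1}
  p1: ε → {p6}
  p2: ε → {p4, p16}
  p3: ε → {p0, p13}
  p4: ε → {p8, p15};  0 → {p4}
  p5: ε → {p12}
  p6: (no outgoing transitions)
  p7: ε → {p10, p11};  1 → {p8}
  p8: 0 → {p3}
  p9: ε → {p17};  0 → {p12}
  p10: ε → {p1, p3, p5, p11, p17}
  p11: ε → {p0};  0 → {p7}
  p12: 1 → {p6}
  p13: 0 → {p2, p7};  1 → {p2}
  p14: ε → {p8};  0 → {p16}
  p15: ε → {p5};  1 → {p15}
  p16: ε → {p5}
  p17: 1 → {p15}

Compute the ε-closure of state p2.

Start with {p2}.
From p2 via ε: add p4, p16.
From p4 via ε: add p8, p15.
From p16 via ε: add p5.
From p5 via ε: add p12.
No new states can be added; the closed set is {p2, p4, p5, p8, p12, p15, p16}.

{p2, p4, p5, p8, p12, p15, p16}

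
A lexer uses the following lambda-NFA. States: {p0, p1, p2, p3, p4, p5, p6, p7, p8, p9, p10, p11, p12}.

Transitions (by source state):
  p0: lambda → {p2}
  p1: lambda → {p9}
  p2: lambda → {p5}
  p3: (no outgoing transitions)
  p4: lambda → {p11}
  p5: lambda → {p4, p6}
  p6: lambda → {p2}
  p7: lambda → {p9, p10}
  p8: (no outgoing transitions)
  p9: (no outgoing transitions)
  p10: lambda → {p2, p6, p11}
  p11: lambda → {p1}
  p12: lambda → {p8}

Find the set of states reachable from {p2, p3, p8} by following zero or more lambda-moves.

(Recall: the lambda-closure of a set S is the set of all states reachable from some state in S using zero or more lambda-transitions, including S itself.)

Start with {p2, p3, p8}.
From p2 via lambda: add p5.
From p5 via lambda: add p4, p6.
From p4 via lambda: add p11.
From p11 via lambda: add p1.
From p1 via lambda: add p9.
No new states can be added; the closed set is {p1, p2, p3, p4, p5, p6, p8, p9, p11}.

{p1, p2, p3, p4, p5, p6, p8, p9, p11}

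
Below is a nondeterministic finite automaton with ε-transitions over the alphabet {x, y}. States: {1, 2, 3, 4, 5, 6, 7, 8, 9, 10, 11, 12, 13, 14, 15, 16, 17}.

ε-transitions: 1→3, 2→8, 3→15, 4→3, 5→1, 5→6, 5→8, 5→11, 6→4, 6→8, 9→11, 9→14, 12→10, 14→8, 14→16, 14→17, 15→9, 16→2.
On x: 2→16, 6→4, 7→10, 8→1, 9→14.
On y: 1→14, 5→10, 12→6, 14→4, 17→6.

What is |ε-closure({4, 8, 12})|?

Start with {4, 8, 12}.
From 4 via ε: add 3.
From 12 via ε: add 10.
From 3 via ε: add 15.
From 15 via ε: add 9.
From 9 via ε: add 11, 14.
From 14 via ε: add 16, 17.
From 16 via ε: add 2.
ε-closure = {2, 3, 4, 8, 9, 10, 11, 12, 14, 15, 16, 17}, which has 12 states.

12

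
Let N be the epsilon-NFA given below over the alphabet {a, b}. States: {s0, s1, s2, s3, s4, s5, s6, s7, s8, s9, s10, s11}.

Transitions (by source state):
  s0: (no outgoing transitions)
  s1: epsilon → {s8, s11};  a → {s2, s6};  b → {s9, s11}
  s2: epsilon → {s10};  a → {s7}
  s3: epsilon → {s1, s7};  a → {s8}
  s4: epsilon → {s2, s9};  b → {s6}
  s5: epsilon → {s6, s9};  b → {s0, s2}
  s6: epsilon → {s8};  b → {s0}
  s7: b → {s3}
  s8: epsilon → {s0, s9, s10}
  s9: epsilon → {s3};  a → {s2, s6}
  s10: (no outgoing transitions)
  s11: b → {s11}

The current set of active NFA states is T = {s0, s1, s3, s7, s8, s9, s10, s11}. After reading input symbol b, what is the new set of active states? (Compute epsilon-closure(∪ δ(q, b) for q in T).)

s1 on b → {s9, s11}.
s7 on b → {s3}.
s11 on b → {s11}.
No b-transition from s0, s3, s8, s9, s10.
Union after reading b: {s3, s9, s11}.
Now take the epsilon-closure:
From s3 via epsilon: add s1, s7.
From s1 via epsilon: add s8.
From s8 via epsilon: add s0, s10.
No new states can be added; the closed set is {s0, s1, s3, s7, s8, s9, s10, s11}.

{s0, s1, s3, s7, s8, s9, s10, s11}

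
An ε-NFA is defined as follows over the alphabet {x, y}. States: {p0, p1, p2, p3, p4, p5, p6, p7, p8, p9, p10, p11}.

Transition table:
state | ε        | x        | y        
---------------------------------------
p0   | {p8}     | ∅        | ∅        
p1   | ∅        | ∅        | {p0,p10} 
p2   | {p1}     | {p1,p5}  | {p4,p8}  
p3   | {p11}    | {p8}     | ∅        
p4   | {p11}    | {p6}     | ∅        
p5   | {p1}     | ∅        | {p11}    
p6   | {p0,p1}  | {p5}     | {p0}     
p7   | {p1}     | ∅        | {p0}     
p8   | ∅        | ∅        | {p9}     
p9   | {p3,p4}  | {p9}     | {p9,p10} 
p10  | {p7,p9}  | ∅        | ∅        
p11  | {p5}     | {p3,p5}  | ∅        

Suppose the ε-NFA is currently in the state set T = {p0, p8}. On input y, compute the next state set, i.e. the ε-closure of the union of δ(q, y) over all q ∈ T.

p8 on y → {p9}.
No y-transition from p0.
Union after reading y: {p9}.
Now take the ε-closure:
From p9 via ε: add p3, p4.
From p3 via ε: add p11.
From p11 via ε: add p5.
From p5 via ε: add p1.
No new states can be added; the closed set is {p1, p3, p4, p5, p9, p11}.

{p1, p3, p4, p5, p9, p11}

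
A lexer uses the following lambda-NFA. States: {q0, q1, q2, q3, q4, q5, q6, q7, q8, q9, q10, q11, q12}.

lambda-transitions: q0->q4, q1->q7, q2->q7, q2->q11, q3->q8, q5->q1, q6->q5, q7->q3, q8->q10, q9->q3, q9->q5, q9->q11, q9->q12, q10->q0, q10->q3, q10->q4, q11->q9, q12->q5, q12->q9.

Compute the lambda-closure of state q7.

{q0, q3, q4, q7, q8, q10}

Start with {q7}.
From q7 via lambda: add q3.
From q3 via lambda: add q8.
From q8 via lambda: add q10.
From q10 via lambda: add q0, q4.
No new states can be added; the closed set is {q0, q3, q4, q7, q8, q10}.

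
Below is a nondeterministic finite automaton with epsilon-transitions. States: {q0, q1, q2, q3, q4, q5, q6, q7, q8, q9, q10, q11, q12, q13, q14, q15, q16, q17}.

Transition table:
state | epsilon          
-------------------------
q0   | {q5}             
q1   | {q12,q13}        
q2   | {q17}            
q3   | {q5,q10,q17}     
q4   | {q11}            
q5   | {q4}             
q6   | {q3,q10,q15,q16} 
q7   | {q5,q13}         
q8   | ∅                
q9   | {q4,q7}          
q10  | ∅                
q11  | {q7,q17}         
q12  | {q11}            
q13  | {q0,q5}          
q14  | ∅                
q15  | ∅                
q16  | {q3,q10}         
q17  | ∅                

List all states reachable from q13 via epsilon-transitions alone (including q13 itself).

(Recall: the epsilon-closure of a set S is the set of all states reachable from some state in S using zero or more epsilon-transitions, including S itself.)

{q0, q4, q5, q7, q11, q13, q17}

Start with {q13}.
From q13 via epsilon: add q0, q5.
From q5 via epsilon: add q4.
From q4 via epsilon: add q11.
From q11 via epsilon: add q7, q17.
No new states can be added; the closed set is {q0, q4, q5, q7, q11, q13, q17}.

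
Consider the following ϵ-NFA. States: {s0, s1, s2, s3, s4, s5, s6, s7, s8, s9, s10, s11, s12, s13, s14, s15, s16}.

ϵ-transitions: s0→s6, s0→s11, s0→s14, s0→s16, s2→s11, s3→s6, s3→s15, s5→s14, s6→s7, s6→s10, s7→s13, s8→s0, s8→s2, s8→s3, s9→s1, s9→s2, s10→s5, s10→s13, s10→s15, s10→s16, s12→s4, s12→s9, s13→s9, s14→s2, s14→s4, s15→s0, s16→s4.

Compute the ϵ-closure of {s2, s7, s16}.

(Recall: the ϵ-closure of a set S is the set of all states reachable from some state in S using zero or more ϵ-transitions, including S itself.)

Start with {s2, s7, s16}.
From s2 via ϵ: add s11.
From s7 via ϵ: add s13.
From s16 via ϵ: add s4.
From s13 via ϵ: add s9.
From s9 via ϵ: add s1.
No new states can be added; the closed set is {s1, s2, s4, s7, s9, s11, s13, s16}.

{s1, s2, s4, s7, s9, s11, s13, s16}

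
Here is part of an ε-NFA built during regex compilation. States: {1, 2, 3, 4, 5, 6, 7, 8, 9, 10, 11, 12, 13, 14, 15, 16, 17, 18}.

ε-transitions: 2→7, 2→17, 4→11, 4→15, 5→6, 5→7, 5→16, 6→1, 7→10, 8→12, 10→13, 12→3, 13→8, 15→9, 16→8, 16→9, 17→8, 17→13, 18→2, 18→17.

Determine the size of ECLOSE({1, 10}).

Start with {1, 10}.
From 10 via ε: add 13.
From 13 via ε: add 8.
From 8 via ε: add 12.
From 12 via ε: add 3.
ε-closure = {1, 3, 8, 10, 12, 13}, which has 6 states.

6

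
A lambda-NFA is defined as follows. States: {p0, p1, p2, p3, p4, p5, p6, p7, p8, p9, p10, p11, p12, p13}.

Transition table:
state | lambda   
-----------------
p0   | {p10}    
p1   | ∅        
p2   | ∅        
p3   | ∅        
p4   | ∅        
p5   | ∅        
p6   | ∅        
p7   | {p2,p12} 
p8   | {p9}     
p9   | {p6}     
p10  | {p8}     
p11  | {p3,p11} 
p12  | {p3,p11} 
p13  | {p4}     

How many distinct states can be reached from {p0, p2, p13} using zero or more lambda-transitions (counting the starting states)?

Start with {p0, p2, p13}.
From p0 via lambda: add p10.
From p13 via lambda: add p4.
From p10 via lambda: add p8.
From p8 via lambda: add p9.
From p9 via lambda: add p6.
lambda-closure = {p0, p2, p4, p6, p8, p9, p10, p13}, which has 8 states.

8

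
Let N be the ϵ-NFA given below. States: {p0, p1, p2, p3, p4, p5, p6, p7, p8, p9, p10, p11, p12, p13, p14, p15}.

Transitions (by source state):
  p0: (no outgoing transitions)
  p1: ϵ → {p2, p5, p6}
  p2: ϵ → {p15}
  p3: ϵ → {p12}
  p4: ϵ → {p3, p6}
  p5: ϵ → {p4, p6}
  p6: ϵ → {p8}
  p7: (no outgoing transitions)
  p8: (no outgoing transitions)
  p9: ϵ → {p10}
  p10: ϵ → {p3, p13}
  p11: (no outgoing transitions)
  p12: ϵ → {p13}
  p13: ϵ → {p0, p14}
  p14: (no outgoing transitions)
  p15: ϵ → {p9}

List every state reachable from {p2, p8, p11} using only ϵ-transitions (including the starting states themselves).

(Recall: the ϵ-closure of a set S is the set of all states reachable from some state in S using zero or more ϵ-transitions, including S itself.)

Start with {p2, p8, p11}.
From p2 via ϵ: add p15.
From p15 via ϵ: add p9.
From p9 via ϵ: add p10.
From p10 via ϵ: add p3, p13.
From p3 via ϵ: add p12.
From p13 via ϵ: add p0, p14.
No new states can be added; the closed set is {p0, p2, p3, p8, p9, p10, p11, p12, p13, p14, p15}.

{p0, p2, p3, p8, p9, p10, p11, p12, p13, p14, p15}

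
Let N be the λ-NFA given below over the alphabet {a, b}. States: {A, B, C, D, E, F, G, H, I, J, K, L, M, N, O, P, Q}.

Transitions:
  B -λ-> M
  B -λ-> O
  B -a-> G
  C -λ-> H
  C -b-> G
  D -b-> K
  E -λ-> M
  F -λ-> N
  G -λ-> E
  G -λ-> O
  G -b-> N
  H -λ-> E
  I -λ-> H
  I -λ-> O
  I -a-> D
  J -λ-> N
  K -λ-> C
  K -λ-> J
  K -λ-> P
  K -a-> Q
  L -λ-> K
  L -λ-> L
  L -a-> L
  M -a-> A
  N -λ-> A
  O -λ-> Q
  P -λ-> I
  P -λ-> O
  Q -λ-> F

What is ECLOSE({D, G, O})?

Start with {D, G, O}.
From G via λ: add E.
From O via λ: add Q.
From E via λ: add M.
From Q via λ: add F.
From F via λ: add N.
From N via λ: add A.
No new states can be added; the closed set is {A, D, E, F, G, M, N, O, Q}.

{A, D, E, F, G, M, N, O, Q}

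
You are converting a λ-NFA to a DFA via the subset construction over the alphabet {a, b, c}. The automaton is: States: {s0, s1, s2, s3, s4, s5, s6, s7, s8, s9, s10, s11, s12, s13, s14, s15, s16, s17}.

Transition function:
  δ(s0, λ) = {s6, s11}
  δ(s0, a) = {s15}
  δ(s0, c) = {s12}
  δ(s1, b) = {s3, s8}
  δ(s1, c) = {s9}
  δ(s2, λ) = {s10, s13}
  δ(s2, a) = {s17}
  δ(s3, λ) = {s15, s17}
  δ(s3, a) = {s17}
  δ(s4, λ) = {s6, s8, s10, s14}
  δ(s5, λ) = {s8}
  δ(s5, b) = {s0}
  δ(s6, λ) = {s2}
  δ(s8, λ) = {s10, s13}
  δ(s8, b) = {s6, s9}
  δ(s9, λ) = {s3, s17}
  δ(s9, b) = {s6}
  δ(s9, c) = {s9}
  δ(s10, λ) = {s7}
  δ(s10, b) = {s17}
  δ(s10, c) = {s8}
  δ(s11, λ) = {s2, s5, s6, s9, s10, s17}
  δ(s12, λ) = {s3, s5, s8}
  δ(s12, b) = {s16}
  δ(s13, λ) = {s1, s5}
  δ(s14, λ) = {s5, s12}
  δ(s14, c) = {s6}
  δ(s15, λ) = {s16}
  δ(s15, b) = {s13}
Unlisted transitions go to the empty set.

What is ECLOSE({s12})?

Start with {s12}.
From s12 via λ: add s3, s5, s8.
From s3 via λ: add s15, s17.
From s8 via λ: add s10, s13.
From s10 via λ: add s7.
From s13 via λ: add s1.
From s15 via λ: add s16.
No new states can be added; the closed set is {s1, s3, s5, s7, s8, s10, s12, s13, s15, s16, s17}.

{s1, s3, s5, s7, s8, s10, s12, s13, s15, s16, s17}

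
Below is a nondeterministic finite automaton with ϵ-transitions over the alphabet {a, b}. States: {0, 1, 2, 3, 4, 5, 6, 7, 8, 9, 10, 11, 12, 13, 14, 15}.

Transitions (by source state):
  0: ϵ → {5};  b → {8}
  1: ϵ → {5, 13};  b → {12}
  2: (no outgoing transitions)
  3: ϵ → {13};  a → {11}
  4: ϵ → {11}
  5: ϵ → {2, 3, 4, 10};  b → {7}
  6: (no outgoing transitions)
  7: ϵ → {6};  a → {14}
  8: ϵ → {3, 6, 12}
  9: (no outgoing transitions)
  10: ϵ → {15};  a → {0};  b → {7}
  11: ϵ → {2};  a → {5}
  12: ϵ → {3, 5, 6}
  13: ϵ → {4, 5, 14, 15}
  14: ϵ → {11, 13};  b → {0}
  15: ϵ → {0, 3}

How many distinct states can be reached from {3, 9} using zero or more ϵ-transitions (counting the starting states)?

11

Start with {3, 9}.
From 3 via ϵ: add 13.
From 13 via ϵ: add 4, 5, 14, 15.
From 4 via ϵ: add 11.
From 5 via ϵ: add 2, 10.
From 15 via ϵ: add 0.
ϵ-closure = {0, 2, 3, 4, 5, 9, 10, 11, 13, 14, 15}, which has 11 states.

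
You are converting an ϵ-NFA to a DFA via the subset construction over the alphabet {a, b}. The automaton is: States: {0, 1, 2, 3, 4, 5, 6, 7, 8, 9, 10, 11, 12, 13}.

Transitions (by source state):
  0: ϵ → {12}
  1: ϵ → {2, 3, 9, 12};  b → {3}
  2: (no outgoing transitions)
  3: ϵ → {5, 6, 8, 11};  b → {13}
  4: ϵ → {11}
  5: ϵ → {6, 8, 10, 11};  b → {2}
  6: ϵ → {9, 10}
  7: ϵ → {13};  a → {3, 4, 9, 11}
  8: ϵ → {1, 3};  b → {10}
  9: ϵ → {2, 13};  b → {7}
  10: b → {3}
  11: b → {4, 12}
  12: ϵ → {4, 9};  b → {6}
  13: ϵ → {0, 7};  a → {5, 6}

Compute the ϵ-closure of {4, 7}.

Start with {4, 7}.
From 4 via ϵ: add 11.
From 7 via ϵ: add 13.
From 13 via ϵ: add 0.
From 0 via ϵ: add 12.
From 12 via ϵ: add 9.
From 9 via ϵ: add 2.
No new states can be added; the closed set is {0, 2, 4, 7, 9, 11, 12, 13}.

{0, 2, 4, 7, 9, 11, 12, 13}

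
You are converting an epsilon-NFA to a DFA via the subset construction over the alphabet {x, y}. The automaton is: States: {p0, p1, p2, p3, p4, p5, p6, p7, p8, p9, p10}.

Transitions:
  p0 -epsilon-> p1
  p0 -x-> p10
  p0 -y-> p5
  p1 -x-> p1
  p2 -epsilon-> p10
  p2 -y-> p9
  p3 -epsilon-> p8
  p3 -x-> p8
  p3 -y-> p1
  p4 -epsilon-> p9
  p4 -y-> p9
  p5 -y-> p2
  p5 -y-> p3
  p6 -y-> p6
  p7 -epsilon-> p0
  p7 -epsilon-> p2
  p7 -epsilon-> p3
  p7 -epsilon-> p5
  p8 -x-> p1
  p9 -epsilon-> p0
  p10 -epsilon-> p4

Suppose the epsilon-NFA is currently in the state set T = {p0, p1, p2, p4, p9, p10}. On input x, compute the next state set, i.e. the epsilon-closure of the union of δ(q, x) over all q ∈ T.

p0 on x → {p10}.
p1 on x → {p1}.
No x-transition from p2, p4, p9, p10.
Union after reading x: {p1, p10}.
Now take the epsilon-closure:
From p10 via epsilon: add p4.
From p4 via epsilon: add p9.
From p9 via epsilon: add p0.
No new states can be added; the closed set is {p0, p1, p4, p9, p10}.

{p0, p1, p4, p9, p10}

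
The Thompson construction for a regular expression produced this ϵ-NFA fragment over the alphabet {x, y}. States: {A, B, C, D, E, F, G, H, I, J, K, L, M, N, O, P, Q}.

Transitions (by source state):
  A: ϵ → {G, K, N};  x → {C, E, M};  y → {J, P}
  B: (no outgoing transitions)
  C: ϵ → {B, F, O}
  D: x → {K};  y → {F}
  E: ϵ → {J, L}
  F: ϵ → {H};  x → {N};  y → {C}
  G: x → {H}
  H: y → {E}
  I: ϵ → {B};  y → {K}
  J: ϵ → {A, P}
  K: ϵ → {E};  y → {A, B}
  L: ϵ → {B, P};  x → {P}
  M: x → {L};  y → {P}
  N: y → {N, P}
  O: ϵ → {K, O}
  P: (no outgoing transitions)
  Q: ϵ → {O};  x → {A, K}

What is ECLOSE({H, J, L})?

{A, B, E, G, H, J, K, L, N, P}

Start with {H, J, L}.
From J via ϵ: add A, P.
From L via ϵ: add B.
From A via ϵ: add G, K, N.
From K via ϵ: add E.
No new states can be added; the closed set is {A, B, E, G, H, J, K, L, N, P}.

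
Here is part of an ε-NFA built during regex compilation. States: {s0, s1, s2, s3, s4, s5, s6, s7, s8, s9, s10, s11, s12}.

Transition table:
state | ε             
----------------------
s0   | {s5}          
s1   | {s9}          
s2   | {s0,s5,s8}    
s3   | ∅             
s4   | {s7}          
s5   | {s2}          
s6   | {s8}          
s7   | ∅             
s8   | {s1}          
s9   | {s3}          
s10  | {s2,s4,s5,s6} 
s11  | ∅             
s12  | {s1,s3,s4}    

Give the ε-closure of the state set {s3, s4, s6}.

Start with {s3, s4, s6}.
From s4 via ε: add s7.
From s6 via ε: add s8.
From s8 via ε: add s1.
From s1 via ε: add s9.
No new states can be added; the closed set is {s1, s3, s4, s6, s7, s8, s9}.

{s1, s3, s4, s6, s7, s8, s9}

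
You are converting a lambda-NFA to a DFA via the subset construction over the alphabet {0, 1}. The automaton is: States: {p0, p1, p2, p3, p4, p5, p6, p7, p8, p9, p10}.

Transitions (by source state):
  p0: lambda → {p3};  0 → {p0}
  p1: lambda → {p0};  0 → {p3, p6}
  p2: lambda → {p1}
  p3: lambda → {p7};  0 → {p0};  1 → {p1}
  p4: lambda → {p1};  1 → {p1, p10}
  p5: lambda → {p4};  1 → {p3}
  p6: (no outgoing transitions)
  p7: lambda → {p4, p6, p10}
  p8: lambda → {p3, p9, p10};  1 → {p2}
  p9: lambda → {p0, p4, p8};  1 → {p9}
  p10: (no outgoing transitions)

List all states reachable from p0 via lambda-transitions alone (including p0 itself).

Start with {p0}.
From p0 via lambda: add p3.
From p3 via lambda: add p7.
From p7 via lambda: add p4, p6, p10.
From p4 via lambda: add p1.
No new states can be added; the closed set is {p0, p1, p3, p4, p6, p7, p10}.

{p0, p1, p3, p4, p6, p7, p10}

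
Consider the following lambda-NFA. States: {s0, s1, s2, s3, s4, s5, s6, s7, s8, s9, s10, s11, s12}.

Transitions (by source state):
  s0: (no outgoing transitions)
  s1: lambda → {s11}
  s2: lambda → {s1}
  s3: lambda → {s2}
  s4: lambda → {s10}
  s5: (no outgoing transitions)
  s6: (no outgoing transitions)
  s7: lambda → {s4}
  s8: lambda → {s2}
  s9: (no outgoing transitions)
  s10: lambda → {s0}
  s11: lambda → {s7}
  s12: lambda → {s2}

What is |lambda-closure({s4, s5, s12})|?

Start with {s4, s5, s12}.
From s4 via lambda: add s10.
From s12 via lambda: add s2.
From s2 via lambda: add s1.
From s10 via lambda: add s0.
From s1 via lambda: add s11.
From s11 via lambda: add s7.
lambda-closure = {s0, s1, s2, s4, s5, s7, s10, s11, s12}, which has 9 states.

9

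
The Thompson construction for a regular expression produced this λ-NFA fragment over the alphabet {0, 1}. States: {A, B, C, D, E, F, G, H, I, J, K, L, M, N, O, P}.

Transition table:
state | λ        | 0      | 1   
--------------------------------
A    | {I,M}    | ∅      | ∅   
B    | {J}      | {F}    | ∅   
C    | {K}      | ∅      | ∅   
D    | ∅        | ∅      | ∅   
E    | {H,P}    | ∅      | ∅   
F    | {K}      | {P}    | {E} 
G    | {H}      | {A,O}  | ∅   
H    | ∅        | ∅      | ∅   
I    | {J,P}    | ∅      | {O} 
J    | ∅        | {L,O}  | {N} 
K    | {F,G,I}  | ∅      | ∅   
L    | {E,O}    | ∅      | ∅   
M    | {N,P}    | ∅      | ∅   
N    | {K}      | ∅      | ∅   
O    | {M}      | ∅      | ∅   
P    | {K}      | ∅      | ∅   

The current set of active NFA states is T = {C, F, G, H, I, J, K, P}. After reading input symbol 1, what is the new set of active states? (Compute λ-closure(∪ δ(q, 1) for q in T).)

F on 1 → {E}.
I on 1 → {O}.
J on 1 → {N}.
No 1-transition from C, G, H, K, P.
Union after reading 1: {E, N, O}.
Now take the λ-closure:
From E via λ: add H, P.
From N via λ: add K.
From O via λ: add M.
From K via λ: add F, G, I.
From I via λ: add J.
No new states can be added; the closed set is {E, F, G, H, I, J, K, M, N, O, P}.

{E, F, G, H, I, J, K, M, N, O, P}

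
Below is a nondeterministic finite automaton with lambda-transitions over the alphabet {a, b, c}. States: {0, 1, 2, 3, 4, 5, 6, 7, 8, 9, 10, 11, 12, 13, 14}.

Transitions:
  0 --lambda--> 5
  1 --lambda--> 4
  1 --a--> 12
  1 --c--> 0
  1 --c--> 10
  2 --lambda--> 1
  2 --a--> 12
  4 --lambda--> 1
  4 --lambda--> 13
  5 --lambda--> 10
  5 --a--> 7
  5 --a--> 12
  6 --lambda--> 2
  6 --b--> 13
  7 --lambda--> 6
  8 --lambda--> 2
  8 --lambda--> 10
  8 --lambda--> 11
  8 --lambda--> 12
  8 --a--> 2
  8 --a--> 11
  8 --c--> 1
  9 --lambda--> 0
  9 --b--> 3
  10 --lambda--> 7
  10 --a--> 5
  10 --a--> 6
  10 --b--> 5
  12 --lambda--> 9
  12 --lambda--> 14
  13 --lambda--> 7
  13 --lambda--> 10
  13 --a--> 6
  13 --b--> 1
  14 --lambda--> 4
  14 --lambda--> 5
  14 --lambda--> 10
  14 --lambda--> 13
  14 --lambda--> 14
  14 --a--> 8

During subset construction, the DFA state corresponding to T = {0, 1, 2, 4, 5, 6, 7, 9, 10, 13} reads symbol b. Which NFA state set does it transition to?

6 on b → {13}.
9 on b → {3}.
10 on b → {5}.
13 on b → {1}.
No b-transition from 0, 1, 2, 4, 5, 7.
Union after reading b: {1, 3, 5, 13}.
Now take the lambda-closure:
From 1 via lambda: add 4.
From 5 via lambda: add 10.
From 13 via lambda: add 7.
From 7 via lambda: add 6.
From 6 via lambda: add 2.
No new states can be added; the closed set is {1, 2, 3, 4, 5, 6, 7, 10, 13}.

{1, 2, 3, 4, 5, 6, 7, 10, 13}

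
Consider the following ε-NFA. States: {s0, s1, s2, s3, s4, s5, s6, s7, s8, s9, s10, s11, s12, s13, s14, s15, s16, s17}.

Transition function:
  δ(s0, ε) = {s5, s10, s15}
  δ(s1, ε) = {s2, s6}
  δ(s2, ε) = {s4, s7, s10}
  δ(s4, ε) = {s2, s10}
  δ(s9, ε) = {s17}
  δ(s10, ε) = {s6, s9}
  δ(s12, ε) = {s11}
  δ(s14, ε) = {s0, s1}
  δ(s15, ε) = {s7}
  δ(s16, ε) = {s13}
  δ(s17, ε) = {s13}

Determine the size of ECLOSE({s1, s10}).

Start with {s1, s10}.
From s1 via ε: add s2, s6.
From s10 via ε: add s9.
From s2 via ε: add s4, s7.
From s9 via ε: add s17.
From s17 via ε: add s13.
ε-closure = {s1, s2, s4, s6, s7, s9, s10, s13, s17}, which has 9 states.

9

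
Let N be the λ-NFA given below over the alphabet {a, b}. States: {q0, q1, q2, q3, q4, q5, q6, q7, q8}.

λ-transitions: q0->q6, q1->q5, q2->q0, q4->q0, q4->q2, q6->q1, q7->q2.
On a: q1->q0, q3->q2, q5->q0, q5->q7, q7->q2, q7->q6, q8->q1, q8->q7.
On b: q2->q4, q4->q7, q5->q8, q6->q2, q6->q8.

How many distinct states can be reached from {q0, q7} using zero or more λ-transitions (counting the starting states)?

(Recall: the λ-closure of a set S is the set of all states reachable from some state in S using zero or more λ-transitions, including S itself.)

Start with {q0, q7}.
From q0 via λ: add q6.
From q7 via λ: add q2.
From q6 via λ: add q1.
From q1 via λ: add q5.
λ-closure = {q0, q1, q2, q5, q6, q7}, which has 6 states.

6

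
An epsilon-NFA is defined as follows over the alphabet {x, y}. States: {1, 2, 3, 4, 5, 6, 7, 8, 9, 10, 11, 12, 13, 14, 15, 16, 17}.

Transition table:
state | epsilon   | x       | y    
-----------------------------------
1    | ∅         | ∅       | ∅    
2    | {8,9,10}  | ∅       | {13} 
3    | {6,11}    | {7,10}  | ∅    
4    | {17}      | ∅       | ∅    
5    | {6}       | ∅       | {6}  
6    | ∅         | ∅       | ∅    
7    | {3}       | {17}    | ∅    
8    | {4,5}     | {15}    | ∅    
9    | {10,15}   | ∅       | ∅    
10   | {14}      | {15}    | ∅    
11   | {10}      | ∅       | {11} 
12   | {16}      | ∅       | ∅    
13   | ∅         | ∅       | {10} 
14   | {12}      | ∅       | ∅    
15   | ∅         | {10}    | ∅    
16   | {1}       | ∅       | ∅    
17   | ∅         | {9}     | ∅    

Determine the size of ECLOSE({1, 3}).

8

Start with {1, 3}.
From 3 via epsilon: add 6, 11.
From 11 via epsilon: add 10.
From 10 via epsilon: add 14.
From 14 via epsilon: add 12.
From 12 via epsilon: add 16.
epsilon-closure = {1, 3, 6, 10, 11, 12, 14, 16}, which has 8 states.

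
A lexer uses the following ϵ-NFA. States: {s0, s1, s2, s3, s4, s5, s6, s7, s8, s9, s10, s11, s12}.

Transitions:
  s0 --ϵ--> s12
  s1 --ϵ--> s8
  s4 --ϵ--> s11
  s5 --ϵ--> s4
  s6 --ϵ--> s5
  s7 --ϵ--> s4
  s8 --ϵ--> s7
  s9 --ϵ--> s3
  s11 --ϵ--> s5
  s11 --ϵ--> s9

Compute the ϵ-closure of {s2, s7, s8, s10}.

{s2, s3, s4, s5, s7, s8, s9, s10, s11}

Start with {s2, s7, s8, s10}.
From s7 via ϵ: add s4.
From s4 via ϵ: add s11.
From s11 via ϵ: add s5, s9.
From s9 via ϵ: add s3.
No new states can be added; the closed set is {s2, s3, s4, s5, s7, s8, s9, s10, s11}.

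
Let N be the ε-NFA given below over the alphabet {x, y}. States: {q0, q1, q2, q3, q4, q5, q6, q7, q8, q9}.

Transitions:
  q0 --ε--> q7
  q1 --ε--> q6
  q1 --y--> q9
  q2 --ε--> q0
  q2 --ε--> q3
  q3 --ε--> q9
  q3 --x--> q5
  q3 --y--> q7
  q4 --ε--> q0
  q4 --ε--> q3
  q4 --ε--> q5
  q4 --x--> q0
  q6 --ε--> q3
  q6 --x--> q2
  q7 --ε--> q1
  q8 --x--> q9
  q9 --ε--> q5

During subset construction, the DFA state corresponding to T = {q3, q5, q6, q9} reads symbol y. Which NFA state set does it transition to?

{q1, q3, q5, q6, q7, q9}

q3 on y → {q7}.
No y-transition from q5, q6, q9.
Union after reading y: {q7}.
Now take the ε-closure:
From q7 via ε: add q1.
From q1 via ε: add q6.
From q6 via ε: add q3.
From q3 via ε: add q9.
From q9 via ε: add q5.
No new states can be added; the closed set is {q1, q3, q5, q6, q7, q9}.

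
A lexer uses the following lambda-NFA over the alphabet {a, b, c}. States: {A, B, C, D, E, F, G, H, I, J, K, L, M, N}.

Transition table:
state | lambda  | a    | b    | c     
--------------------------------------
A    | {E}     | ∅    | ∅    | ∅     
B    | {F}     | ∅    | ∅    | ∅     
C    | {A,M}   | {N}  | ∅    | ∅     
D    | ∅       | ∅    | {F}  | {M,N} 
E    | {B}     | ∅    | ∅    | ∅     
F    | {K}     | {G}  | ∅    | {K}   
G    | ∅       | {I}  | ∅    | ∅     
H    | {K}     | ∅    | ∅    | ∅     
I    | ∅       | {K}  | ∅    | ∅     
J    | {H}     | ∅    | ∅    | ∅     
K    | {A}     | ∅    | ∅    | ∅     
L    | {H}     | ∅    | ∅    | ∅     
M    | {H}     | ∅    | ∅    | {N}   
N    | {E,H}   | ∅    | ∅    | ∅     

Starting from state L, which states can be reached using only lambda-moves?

Start with {L}.
From L via lambda: add H.
From H via lambda: add K.
From K via lambda: add A.
From A via lambda: add E.
From E via lambda: add B.
From B via lambda: add F.
No new states can be added; the closed set is {A, B, E, F, H, K, L}.

{A, B, E, F, H, K, L}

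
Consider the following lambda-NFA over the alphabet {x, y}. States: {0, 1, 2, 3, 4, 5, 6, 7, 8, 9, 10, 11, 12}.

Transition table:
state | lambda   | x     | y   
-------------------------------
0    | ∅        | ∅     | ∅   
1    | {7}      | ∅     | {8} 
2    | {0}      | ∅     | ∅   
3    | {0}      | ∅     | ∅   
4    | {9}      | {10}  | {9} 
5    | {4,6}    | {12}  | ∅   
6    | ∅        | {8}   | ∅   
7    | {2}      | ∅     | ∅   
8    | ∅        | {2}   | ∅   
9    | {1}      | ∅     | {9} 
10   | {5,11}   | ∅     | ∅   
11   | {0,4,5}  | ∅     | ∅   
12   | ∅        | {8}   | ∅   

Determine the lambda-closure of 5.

Start with {5}.
From 5 via lambda: add 4, 6.
From 4 via lambda: add 9.
From 9 via lambda: add 1.
From 1 via lambda: add 7.
From 7 via lambda: add 2.
From 2 via lambda: add 0.
No new states can be added; the closed set is {0, 1, 2, 4, 5, 6, 7, 9}.

{0, 1, 2, 4, 5, 6, 7, 9}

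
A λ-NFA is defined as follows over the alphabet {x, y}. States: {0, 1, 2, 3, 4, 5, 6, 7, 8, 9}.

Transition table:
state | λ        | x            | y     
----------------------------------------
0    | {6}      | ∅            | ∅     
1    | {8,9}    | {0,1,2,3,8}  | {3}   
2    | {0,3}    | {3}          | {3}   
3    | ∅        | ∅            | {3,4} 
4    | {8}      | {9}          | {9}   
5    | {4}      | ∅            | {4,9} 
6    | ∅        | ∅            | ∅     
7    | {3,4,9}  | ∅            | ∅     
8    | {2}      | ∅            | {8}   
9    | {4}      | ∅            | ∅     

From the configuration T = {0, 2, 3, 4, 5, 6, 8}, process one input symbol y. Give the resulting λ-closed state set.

{0, 2, 3, 4, 6, 8, 9}

2 on y → {3}.
3 on y → {3, 4}.
4 on y → {9}.
5 on y → {4, 9}.
8 on y → {8}.
No y-transition from 0, 6.
Union after reading y: {3, 4, 8, 9}.
Now take the λ-closure:
From 8 via λ: add 2.
From 2 via λ: add 0.
From 0 via λ: add 6.
No new states can be added; the closed set is {0, 2, 3, 4, 6, 8, 9}.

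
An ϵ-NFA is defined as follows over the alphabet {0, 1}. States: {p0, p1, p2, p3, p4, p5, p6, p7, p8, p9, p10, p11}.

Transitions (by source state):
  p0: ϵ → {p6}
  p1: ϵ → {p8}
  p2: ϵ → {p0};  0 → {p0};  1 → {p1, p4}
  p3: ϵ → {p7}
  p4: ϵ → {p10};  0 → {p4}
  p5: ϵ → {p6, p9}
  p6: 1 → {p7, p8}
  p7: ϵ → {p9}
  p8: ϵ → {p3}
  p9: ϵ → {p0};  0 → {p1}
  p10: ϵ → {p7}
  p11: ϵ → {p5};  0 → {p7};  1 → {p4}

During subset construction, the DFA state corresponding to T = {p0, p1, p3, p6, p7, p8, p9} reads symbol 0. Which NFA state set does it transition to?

p9 on 0 → {p1}.
No 0-transition from p0, p1, p3, p6, p7, p8.
Union after reading 0: {p1}.
Now take the ϵ-closure:
From p1 via ϵ: add p8.
From p8 via ϵ: add p3.
From p3 via ϵ: add p7.
From p7 via ϵ: add p9.
From p9 via ϵ: add p0.
From p0 via ϵ: add p6.
No new states can be added; the closed set is {p0, p1, p3, p6, p7, p8, p9}.

{p0, p1, p3, p6, p7, p8, p9}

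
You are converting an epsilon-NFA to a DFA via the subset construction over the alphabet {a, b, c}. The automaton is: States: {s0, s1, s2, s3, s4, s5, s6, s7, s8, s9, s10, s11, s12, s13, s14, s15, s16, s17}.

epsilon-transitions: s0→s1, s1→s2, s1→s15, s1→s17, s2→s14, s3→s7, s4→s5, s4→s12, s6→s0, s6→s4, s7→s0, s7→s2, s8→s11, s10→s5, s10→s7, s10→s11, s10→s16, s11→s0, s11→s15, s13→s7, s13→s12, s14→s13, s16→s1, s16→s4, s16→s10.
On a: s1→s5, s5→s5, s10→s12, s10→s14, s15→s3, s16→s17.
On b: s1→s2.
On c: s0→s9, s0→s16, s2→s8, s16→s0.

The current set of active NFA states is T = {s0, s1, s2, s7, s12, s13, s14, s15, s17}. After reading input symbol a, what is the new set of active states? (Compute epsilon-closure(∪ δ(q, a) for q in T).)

{s0, s1, s2, s3, s5, s7, s12, s13, s14, s15, s17}

s1 on a → {s5}.
s15 on a → {s3}.
No a-transition from s0, s2, s7, s12, s13, s14, s17.
Union after reading a: {s3, s5}.
Now take the epsilon-closure:
From s3 via epsilon: add s7.
From s7 via epsilon: add s0, s2.
From s0 via epsilon: add s1.
From s2 via epsilon: add s14.
From s1 via epsilon: add s15, s17.
From s14 via epsilon: add s13.
From s13 via epsilon: add s12.
No new states can be added; the closed set is {s0, s1, s2, s3, s5, s7, s12, s13, s14, s15, s17}.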